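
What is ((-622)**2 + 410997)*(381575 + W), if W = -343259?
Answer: 30571608396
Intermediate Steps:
((-622)**2 + 410997)*(381575 + W) = ((-622)**2 + 410997)*(381575 - 343259) = (386884 + 410997)*38316 = 797881*38316 = 30571608396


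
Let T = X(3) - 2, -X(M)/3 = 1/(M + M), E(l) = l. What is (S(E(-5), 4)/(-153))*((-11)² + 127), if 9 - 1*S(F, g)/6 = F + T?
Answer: -2728/17 ≈ -160.47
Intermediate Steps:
X(M) = -3/(2*M) (X(M) = -3/(M + M) = -3*1/(2*M) = -3/(2*M))
T = -5/2 (T = -3/2/3 - 2 = -3/2*⅓ - 2 = -½ - 2 = -5/2 ≈ -2.5000)
S(F, g) = 69 - 6*F (S(F, g) = 54 - 6*(F - 5/2) = 54 - 6*(-5/2 + F) = 54 + (15 - 6*F) = 69 - 6*F)
(S(E(-5), 4)/(-153))*((-11)² + 127) = ((69 - 6*(-5))/(-153))*((-11)² + 127) = ((69 + 30)*(-1/153))*(121 + 127) = (99*(-1/153))*248 = -11/17*248 = -2728/17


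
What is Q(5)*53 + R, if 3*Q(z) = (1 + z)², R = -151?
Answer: 485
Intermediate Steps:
Q(z) = (1 + z)²/3
Q(5)*53 + R = ((1 + 5)²/3)*53 - 151 = ((⅓)*6²)*53 - 151 = ((⅓)*36)*53 - 151 = 12*53 - 151 = 636 - 151 = 485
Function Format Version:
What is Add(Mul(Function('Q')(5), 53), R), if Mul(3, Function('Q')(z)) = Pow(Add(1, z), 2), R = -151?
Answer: 485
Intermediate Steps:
Function('Q')(z) = Mul(Rational(1, 3), Pow(Add(1, z), 2))
Add(Mul(Function('Q')(5), 53), R) = Add(Mul(Mul(Rational(1, 3), Pow(Add(1, 5), 2)), 53), -151) = Add(Mul(Mul(Rational(1, 3), Pow(6, 2)), 53), -151) = Add(Mul(Mul(Rational(1, 3), 36), 53), -151) = Add(Mul(12, 53), -151) = Add(636, -151) = 485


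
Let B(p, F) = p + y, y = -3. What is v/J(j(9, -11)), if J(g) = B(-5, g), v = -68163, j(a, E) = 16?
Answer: 68163/8 ≈ 8520.4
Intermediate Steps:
B(p, F) = -3 + p (B(p, F) = p - 3 = -3 + p)
J(g) = -8 (J(g) = -3 - 5 = -8)
v/J(j(9, -11)) = -68163/(-8) = -68163*(-⅛) = 68163/8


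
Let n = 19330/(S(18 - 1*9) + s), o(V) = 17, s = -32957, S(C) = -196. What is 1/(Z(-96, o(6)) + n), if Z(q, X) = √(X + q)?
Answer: -640847490/87204240211 - 1099121409*I*√79/87204240211 ≈ -0.0073488 - 0.11203*I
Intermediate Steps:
n = -19330/33153 (n = 19330/(-196 - 32957) = 19330/(-33153) = 19330*(-1/33153) = -19330/33153 ≈ -0.58305)
1/(Z(-96, o(6)) + n) = 1/(√(17 - 96) - 19330/33153) = 1/(√(-79) - 19330/33153) = 1/(I*√79 - 19330/33153) = 1/(-19330/33153 + I*√79)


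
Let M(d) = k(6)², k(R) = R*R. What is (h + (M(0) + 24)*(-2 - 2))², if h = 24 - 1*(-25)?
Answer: 27363361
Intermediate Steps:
k(R) = R²
M(d) = 1296 (M(d) = (6²)² = 36² = 1296)
h = 49 (h = 24 + 25 = 49)
(h + (M(0) + 24)*(-2 - 2))² = (49 + (1296 + 24)*(-2 - 2))² = (49 + 1320*(-4))² = (49 - 5280)² = (-5231)² = 27363361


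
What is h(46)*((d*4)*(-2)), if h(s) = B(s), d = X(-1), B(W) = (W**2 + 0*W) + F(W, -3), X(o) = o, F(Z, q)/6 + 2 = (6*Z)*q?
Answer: -22912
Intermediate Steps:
F(Z, q) = -12 + 36*Z*q (F(Z, q) = -12 + 6*((6*Z)*q) = -12 + 6*(6*Z*q) = -12 + 36*Z*q)
B(W) = -12 + W**2 - 108*W (B(W) = (W**2 + 0*W) + (-12 + 36*W*(-3)) = (W**2 + 0) + (-12 - 108*W) = W**2 + (-12 - 108*W) = -12 + W**2 - 108*W)
d = -1
h(s) = -12 + s**2 - 108*s
h(46)*((d*4)*(-2)) = (-12 + 46**2 - 108*46)*(-1*4*(-2)) = (-12 + 2116 - 4968)*(-4*(-2)) = -2864*8 = -22912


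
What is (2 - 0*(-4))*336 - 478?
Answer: 194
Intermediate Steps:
(2 - 0*(-4))*336 - 478 = (2 - 3*0)*336 - 478 = (2 + 0)*336 - 478 = 2*336 - 478 = 672 - 478 = 194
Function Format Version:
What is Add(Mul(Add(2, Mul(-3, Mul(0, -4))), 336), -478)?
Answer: 194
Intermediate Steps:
Add(Mul(Add(2, Mul(-3, Mul(0, -4))), 336), -478) = Add(Mul(Add(2, Mul(-3, 0)), 336), -478) = Add(Mul(Add(2, 0), 336), -478) = Add(Mul(2, 336), -478) = Add(672, -478) = 194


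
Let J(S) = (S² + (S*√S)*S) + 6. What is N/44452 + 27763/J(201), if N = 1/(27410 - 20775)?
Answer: -27572335799309539/8023513120799752920 + 124628107*√201/36271963928 ≈ 0.045276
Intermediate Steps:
J(S) = 6 + S² + S^(5/2) (J(S) = (S² + S^(3/2)*S) + 6 = (S² + S^(5/2)) + 6 = 6 + S² + S^(5/2))
N = 1/6635 ≈ 0.00015072
N/44452 + 27763/J(201) = (1/6635)/44452 + 27763/(6 + 201² + 201^(5/2)) = (1/6635)*(1/44452) + 27763/(6 + 40401 + 40401*√201) = 1/294939020 + 27763/(40407 + 40401*√201)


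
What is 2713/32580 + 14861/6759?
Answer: 55834283/24467580 ≈ 2.2820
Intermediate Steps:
2713/32580 + 14861/6759 = 55834283/24467580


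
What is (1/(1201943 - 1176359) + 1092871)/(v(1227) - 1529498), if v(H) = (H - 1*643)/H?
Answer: -11435644770985/16004441843936 ≈ -0.71453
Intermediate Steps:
v(H) = (-643 + H)/H (v(H) = (H - 643)/H = (-643 + H)/H)
(1/(1201943 - 1176359) + 1092871)/(v(1227) - 1529498) = (1/(1201943 - 1176359) + 1092871)/((-643 + 1227)/1227 - 1529498) = (1/25584 + 1092871)/((1/1227)*584 - 1529498) = (1/25584 + 1092871)/(584/1227 - 1529498) = 27960011665/(25584*(-1876693462/1227)) = (27960011665/25584)*(-1227/1876693462) = -11435644770985/16004441843936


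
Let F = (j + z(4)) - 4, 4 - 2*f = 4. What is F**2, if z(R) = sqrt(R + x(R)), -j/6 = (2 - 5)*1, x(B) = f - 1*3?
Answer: 225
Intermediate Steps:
f = 0 (f = 2 - 1/2*4 = 2 - 2 = 0)
x(B) = -3 (x(B) = 0 - 1*3 = 0 - 3 = -3)
j = 18 (j = -6*(2 - 5) = -(-18) = -6*(-3) = 18)
z(R) = sqrt(-3 + R) (z(R) = sqrt(R - 3) = sqrt(-3 + R))
F = 15 (F = (18 + sqrt(-3 + 4)) - 4 = (18 + sqrt(1)) - 4 = (18 + 1) - 4 = 19 - 4 = 15)
F**2 = 15**2 = 225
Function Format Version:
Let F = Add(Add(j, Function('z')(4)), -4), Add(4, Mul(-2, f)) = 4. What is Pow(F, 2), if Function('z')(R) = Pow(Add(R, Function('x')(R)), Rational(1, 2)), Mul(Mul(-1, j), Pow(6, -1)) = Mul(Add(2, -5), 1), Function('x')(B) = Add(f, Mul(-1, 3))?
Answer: 225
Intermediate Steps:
f = 0 (f = Add(2, Mul(Rational(-1, 2), 4)) = Add(2, -2) = 0)
Function('x')(B) = -3 (Function('x')(B) = Add(0, Mul(-1, 3)) = Add(0, -3) = -3)
j = 18 (j = Mul(-6, Mul(Add(2, -5), 1)) = Mul(-6, Mul(-3, 1)) = Mul(-6, -3) = 18)
Function('z')(R) = Pow(Add(-3, R), Rational(1, 2)) (Function('z')(R) = Pow(Add(R, -3), Rational(1, 2)) = Pow(Add(-3, R), Rational(1, 2)))
F = 15 (F = Add(Add(18, Pow(Add(-3, 4), Rational(1, 2))), -4) = Add(Add(18, Pow(1, Rational(1, 2))), -4) = Add(Add(18, 1), -4) = Add(19, -4) = 15)
Pow(F, 2) = Pow(15, 2) = 225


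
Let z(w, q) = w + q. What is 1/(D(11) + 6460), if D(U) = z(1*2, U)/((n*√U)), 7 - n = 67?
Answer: 255816000/1652571359831 + 780*√11/1652571359831 ≈ 0.00015480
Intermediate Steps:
z(w, q) = q + w
n = -60 (n = 7 - 1*67 = 7 - 67 = -60)
D(U) = -(2 + U)/(60*√U) (D(U) = (U + 1*2)/((-60*√U)) = (U + 2)*(-1/(60*√U)) = (2 + U)*(-1/(60*√U)) = -(2 + U)/(60*√U))
1/(D(11) + 6460) = 1/((-2 - 1*11)/(60*√11) + 6460) = 1/((√11/11)*(-2 - 11)/60 + 6460) = 1/((1/60)*(√11/11)*(-13) + 6460) = 1/(-13*√11/660 + 6460) = 1/(6460 - 13*√11/660)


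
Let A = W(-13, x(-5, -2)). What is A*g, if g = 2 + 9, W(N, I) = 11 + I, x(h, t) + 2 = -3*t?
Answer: 165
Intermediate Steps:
x(h, t) = -2 - 3*t
g = 11
A = 15 (A = 11 + (-2 - 3*(-2)) = 11 + (-2 + 6) = 11 + 4 = 15)
A*g = 15*11 = 165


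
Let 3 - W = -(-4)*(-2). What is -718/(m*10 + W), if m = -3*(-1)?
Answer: -718/41 ≈ -17.512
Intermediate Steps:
m = 3
W = 11 (W = 3 - (-1)*(-4*(-2)) = 3 - (-1)*8 = 3 - 1*(-8) = 3 + 8 = 11)
-718/(m*10 + W) = -718/(3*10 + 11) = -718/(30 + 11) = -718/41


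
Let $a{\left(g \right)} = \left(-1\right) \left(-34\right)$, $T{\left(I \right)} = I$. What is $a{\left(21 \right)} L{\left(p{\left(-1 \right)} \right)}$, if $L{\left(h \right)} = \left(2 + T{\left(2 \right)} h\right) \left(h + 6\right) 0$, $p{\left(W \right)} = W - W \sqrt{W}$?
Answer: $0$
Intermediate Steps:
$a{\left(g \right)} = 34$
$p{\left(W \right)} = W - W^{\frac{3}{2}}$
$L{\left(h \right)} = 0$ ($L{\left(h \right)} = \left(2 + 2 h\right) \left(h + 6\right) 0 = \left(2 + 2 h\right) \left(6 + h\right) 0 = \left(2 + 2 h\right) 0 = 0$)
$a{\left(21 \right)} L{\left(p{\left(-1 \right)} \right)} = 34 \cdot 0 = 0$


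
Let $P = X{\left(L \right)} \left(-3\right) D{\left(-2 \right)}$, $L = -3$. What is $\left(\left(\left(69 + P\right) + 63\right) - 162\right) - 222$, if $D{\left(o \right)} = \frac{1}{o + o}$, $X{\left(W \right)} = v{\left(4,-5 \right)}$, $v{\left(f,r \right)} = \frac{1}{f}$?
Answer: $- \frac{4029}{16} \approx -251.81$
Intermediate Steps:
$X{\left(W \right)} = \frac{1}{4}$
$D{\left(o \right)} = \frac{1}{2 o}$
$P = \frac{3}{16}$ ($P = \frac{1}{4} \left(-3\right) \frac{1}{2 \left(-2\right)} = - \frac{3 \cdot \frac{1}{2} \left(- \frac{1}{2}\right)}{4} = \left(- \frac{3}{4}\right) \left(- \frac{1}{4}\right) = \frac{3}{16} \approx 0.1875$)
$\left(\left(\left(69 + P\right) + 63\right) - 162\right) - 222 = \left(\left(\left(69 + \frac{3}{16}\right) + 63\right) - 162\right) - 222 = \left(\left(\frac{1107}{16} + 63\right) - 162\right) - 222 = \left(\frac{2115}{16} - 162\right) - 222 = - \frac{477}{16} - 222 = - \frac{4029}{16}$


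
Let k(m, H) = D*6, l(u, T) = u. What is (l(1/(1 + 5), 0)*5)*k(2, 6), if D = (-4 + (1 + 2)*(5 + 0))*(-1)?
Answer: -55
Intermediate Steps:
D = -11 (D = (-4 + 3*5)*(-1) = (-4 + 15)*(-1) = 11*(-1) = -11)
k(m, H) = -66 (k(m, H) = -11*6 = -66)
(l(1/(1 + 5), 0)*5)*k(2, 6) = (5/(1 + 5))*(-66) = (5/6)*(-66) = ((⅙)*5)*(-66) = (⅚)*(-66) = -55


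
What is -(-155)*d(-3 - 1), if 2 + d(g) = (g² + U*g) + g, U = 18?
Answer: -9610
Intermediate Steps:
d(g) = -2 + g² + 19*g (d(g) = -2 + ((g² + 18*g) + g) = -2 + (g² + 19*g) = -2 + g² + 19*g)
-(-155)*d(-3 - 1) = -(-155)*(-2 + (-3 - 1)² + 19*(-3 - 1)) = -(-155)*(-2 + (-4)² + 19*(-4)) = -(-155)*(-2 + 16 - 76) = -(-155)*(-62) = -1*9610 = -9610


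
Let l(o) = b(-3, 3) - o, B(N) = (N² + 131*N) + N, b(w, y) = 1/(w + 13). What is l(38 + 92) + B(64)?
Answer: 124141/10 ≈ 12414.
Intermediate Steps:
b(w, y) = 1/(13 + w)
B(N) = N² + 132*N
l(o) = ⅒ - o (l(o) = 1/(13 - 3) - o = 1/10 - o = ⅒ - o)
l(38 + 92) + B(64) = (⅒ - (38 + 92)) + 64*(132 + 64) = (⅒ - 1*130) + 64*196 = (⅒ - 130) + 12544 = -1299/10 + 12544 = 124141/10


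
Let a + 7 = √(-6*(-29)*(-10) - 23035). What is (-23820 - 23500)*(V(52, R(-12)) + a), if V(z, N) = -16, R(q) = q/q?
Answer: 1088360 - 236600*I*√991 ≈ 1.0884e+6 - 7.4482e+6*I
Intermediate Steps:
R(q) = 1
a = -7 + 5*I*√991 (a = -7 + √(-6*(-29)*(-10) - 23035) = -7 + √(174*(-10) - 23035) = -7 + √(-1740 - 23035) = -7 + √(-24775) = -7 + 5*I*√991 ≈ -7.0 + 157.4*I)
(-23820 - 23500)*(V(52, R(-12)) + a) = (-23820 - 23500)*(-16 + (-7 + 5*I*√991)) = -47320*(-23 + 5*I*√991) = 1088360 - 236600*I*√991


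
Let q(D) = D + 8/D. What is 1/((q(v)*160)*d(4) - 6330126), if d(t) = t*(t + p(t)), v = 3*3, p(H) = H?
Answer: -9/56515454 ≈ -1.5925e-7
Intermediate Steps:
v = 9
d(t) = 2*t² (d(t) = t*(t + t) = t*(2*t) = 2*t²)
1/((q(v)*160)*d(4) - 6330126) = 1/(((9 + 8/9)*160)*(2*4²) - 6330126) = 1/(((9 + 8*(⅑))*160)*(2*16) - 6330126) = 1/(((9 + 8/9)*160)*32 - 6330126) = 1/(((89/9)*160)*32 - 6330126) = 1/((14240/9)*32 - 6330126) = 1/(455680/9 - 6330126) = 1/(-56515454/9) = -9/56515454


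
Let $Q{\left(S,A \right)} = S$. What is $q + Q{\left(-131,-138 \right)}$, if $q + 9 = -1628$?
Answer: $-1768$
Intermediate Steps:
$q = -1637$ ($q = -9 - 1628 = -1637$)
$q + Q{\left(-131,-138 \right)} = -1637 - 131 = -1768$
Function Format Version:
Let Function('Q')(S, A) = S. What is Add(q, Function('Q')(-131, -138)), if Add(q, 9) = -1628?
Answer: -1768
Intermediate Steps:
q = -1637 (q = Add(-9, -1628) = -1637)
Add(q, Function('Q')(-131, -138)) = Add(-1637, -131) = -1768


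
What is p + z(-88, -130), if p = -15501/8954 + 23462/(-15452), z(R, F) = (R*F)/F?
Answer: -1578129313/17294651 ≈ -91.250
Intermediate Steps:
z(R, F) = R (z(R, F) = (F*R)/F = R)
p = -56200025/17294651 (p = -15501*1/8954 + 23462*(-1/15452) = -15501/8954 - 11731/7726 = -56200025/17294651 ≈ -3.2496)
p + z(-88, -130) = -56200025/17294651 - 88 = -1578129313/17294651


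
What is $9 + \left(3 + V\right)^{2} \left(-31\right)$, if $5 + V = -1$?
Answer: $-270$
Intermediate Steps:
$V = -6$ ($V = -5 - 1 = -6$)
$9 + \left(3 + V\right)^{2} \left(-31\right) = 9 + \left(3 - 6\right)^{2} \left(-31\right) = 9 + \left(-3\right)^{2} \left(-31\right) = 9 + 9 \left(-31\right) = 9 - 279 = -270$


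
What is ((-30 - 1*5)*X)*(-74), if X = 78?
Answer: 202020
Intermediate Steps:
((-30 - 1*5)*X)*(-74) = ((-30 - 1*5)*78)*(-74) = ((-30 - 5)*78)*(-74) = -35*78*(-74) = -2730*(-74) = 202020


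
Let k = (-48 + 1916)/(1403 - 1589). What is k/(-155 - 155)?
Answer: 467/14415 ≈ 0.032397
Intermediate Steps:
k = -934/93 (k = 1868/(-186) = 1868*(-1/186) = -934/93 ≈ -10.043)
k/(-155 - 155) = -934/93/(-155 - 155) = -934/93/(-310) = -1/310*(-934/93) = 467/14415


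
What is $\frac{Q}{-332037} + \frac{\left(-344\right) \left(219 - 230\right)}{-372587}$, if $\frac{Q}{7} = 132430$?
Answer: $- \frac{346648302878}{123712669719} \approx -2.802$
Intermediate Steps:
$Q = 927010$ ($Q = 7 \cdot 132430 = 927010$)
$\frac{Q}{-332037} + \frac{\left(-344\right) \left(219 - 230\right)}{-372587} = \frac{927010}{-332037} + \frac{\left(-344\right) \left(219 - 230\right)}{-372587} = 927010 \left(- \frac{1}{332037}\right) + \left(-344\right) \left(-11\right) \left(- \frac{1}{372587}\right) = - \frac{927010}{332037} + 3784 \left(- \frac{1}{372587}\right) = - \frac{927010}{332037} - \frac{3784}{372587} = - \frac{346648302878}{123712669719}$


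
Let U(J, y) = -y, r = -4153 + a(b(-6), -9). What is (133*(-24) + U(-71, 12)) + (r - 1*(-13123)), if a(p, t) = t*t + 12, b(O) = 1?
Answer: 5859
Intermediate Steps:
a(p, t) = 12 + t² (a(p, t) = t² + 12 = 12 + t²)
r = -4060 (r = -4153 + (12 + (-9)²) = -4153 + (12 + 81) = -4153 + 93 = -4060)
(133*(-24) + U(-71, 12)) + (r - 1*(-13123)) = (133*(-24) - 1*12) + (-4060 - 1*(-13123)) = (-3192 - 12) + (-4060 + 13123) = -3204 + 9063 = 5859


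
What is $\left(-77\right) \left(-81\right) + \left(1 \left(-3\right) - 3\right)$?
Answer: $6231$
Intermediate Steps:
$\left(-77\right) \left(-81\right) + \left(1 \left(-3\right) - 3\right) = 6237 - 6 = 6231$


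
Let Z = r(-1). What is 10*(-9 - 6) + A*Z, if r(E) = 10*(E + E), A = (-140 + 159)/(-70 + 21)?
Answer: -6970/49 ≈ -142.24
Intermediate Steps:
A = -19/49 (A = 19/(-49) = 19*(-1/49) = -19/49 ≈ -0.38775)
r(E) = 20*E (r(E) = 10*(2*E) = 20*E)
Z = -20 (Z = 20*(-1) = -20)
10*(-9 - 6) + A*Z = 10*(-9 - 6) - 19/49*(-20) = 10*(-15) + 380/49 = -150 + 380/49 = -6970/49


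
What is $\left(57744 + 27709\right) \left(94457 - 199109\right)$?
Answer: $-8942827356$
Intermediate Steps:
$\left(57744 + 27709\right) \left(94457 - 199109\right) = 85453 \left(-104652\right) = -8942827356$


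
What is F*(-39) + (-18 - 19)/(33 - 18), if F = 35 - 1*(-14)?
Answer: -28702/15 ≈ -1913.5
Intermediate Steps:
F = 49 (F = 35 + 14 = 49)
F*(-39) + (-18 - 19)/(33 - 18) = 49*(-39) + (-18 - 19)/(33 - 18) = -1911 - 37/15 = -28702/15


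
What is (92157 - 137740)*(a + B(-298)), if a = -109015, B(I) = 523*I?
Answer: 12073523627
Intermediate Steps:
(92157 - 137740)*(a + B(-298)) = (92157 - 137740)*(-109015 + 523*(-298)) = -45583*(-109015 - 155854) = -45583*(-264869) = 12073523627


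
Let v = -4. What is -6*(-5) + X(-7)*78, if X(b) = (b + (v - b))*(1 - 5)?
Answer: 1278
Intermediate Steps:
X(b) = 16 (X(b) = (b + (-4 - b))*(1 - 5) = -4*(-4) = 16)
-6*(-5) + X(-7)*78 = -6*(-5) + 16*78 = 30 + 1248 = 1278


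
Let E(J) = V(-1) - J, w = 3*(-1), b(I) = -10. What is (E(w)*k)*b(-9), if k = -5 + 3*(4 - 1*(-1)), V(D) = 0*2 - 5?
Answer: 200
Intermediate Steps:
w = -3
V(D) = -5 (V(D) = 0 - 5 = -5)
k = 10 (k = -5 + 3*(4 + 1) = -5 + 3*5 = -5 + 15 = 10)
E(J) = -5 - J
(E(w)*k)*b(-9) = ((-5 - 1*(-3))*10)*(-10) = ((-5 + 3)*10)*(-10) = -2*10*(-10) = -20*(-10) = 200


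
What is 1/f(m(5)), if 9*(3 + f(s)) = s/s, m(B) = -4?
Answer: -9/26 ≈ -0.34615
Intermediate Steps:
f(s) = -26/9 (f(s) = -3 + (s/s)/9 = -3 + (⅑)*1 = -3 + ⅑ = -26/9)
1/f(m(5)) = 1/(-26/9) = -9/26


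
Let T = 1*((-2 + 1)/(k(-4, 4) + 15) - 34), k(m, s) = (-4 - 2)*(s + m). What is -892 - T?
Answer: -12869/15 ≈ -857.93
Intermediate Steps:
k(m, s) = -6*m - 6*s (k(m, s) = -6*(m + s) = -6*m - 6*s)
T = -511/15 (T = 1*((-2 + 1)/((-6*(-4) - 6*4) + 15) - 34) = 1*(-1/((24 - 24) + 15) - 34) = 1*(-1/(0 + 15) - 34) = 1*(-1/15 - 34) = 1*(-511/15) = -511/15 ≈ -34.067)
-892 - T = -892 - 1*(-511/15) = -892 + 511/15 = -12869/15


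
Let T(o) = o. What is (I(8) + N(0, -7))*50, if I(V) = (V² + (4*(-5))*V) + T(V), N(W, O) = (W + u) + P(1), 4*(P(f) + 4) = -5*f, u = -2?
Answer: -9525/2 ≈ -4762.5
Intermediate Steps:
P(f) = -4 - 5*f/4 (P(f) = -4 + (-5*f)/4 = -4 - 5*f/4)
N(W, O) = -29/4 + W (N(W, O) = (W - 2) + (-4 - 5/4*1) = (-2 + W) + (-4 - 5/4) = (-2 + W) - 21/4 = -29/4 + W)
I(V) = V² - 19*V (I(V) = (V² + (4*(-5))*V) + V = (V² - 20*V) + V = V² - 19*V)
(I(8) + N(0, -7))*50 = (8*(-19 + 8) + (-29/4 + 0))*50 = (8*(-11) - 29/4)*50 = (-88 - 29/4)*50 = -381/4*50 = -9525/2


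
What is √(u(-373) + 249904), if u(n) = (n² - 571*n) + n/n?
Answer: √602017 ≈ 775.90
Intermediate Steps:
u(n) = 1 + n² - 571*n (u(n) = (n² - 571*n) + 1 = 1 + n² - 571*n)
√(u(-373) + 249904) = √((1 + (-373)² - 571*(-373)) + 249904) = √((1 + 139129 + 212983) + 249904) = √(352113 + 249904) = √602017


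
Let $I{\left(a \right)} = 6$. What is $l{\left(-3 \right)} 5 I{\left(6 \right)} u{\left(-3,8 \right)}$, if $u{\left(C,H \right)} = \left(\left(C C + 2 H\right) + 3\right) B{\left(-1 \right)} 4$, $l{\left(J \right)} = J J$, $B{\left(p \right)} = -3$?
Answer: $-90720$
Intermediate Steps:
$l{\left(J \right)} = J^{2}$
$u{\left(C,H \right)} = -36 - 24 H - 12 C^{2}$ ($u{\left(C,H \right)} = \left(\left(C C + 2 H\right) + 3\right) \left(-3\right) 4 = \left(\left(C^{2} + 2 H\right) + 3\right) \left(-3\right) 4 = \left(3 + C^{2} + 2 H\right) \left(-3\right) 4 = \left(-9 - 6 H - 3 C^{2}\right) 4 = -36 - 24 H - 12 C^{2}$)
$l{\left(-3 \right)} 5 I{\left(6 \right)} u{\left(-3,8 \right)} = \left(-3\right)^{2} \cdot 5 \cdot 6 \left(-36 - 192 - 12 \left(-3\right)^{2}\right) = 9 \cdot 5 \cdot 6 \left(-36 - 192 - 108\right) = 45 \cdot 6 \left(-36 - 192 - 108\right) = 270 \left(-336\right) = -90720$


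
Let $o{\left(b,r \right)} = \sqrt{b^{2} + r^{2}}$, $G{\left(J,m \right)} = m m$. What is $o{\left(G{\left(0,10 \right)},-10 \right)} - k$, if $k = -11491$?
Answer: $11491 + 10 \sqrt{101} \approx 11592.0$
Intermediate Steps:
$G{\left(J,m \right)} = m^{2}$
$o{\left(G{\left(0,10 \right)},-10 \right)} - k = \sqrt{\left(10^{2}\right)^{2} + \left(-10\right)^{2}} - -11491 = \sqrt{100^{2} + 100} + 11491 = \sqrt{10000 + 100} + 11491 = \sqrt{10100} + 11491 = 10 \sqrt{101} + 11491 = 11491 + 10 \sqrt{101}$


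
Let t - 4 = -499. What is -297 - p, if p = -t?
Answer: -792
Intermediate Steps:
t = -495 (t = 4 - 499 = -495)
p = 495 (p = -1*(-495) = 495)
-297 - p = -297 - 1*495 = -297 - 495 = -792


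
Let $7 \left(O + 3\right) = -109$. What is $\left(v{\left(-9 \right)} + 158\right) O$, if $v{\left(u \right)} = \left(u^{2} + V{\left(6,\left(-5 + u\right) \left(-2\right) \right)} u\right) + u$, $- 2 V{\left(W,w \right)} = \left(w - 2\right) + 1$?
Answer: $- \frac{45695}{7} \approx -6527.9$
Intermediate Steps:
$V{\left(W,w \right)} = \frac{1}{2} - \frac{w}{2}$ ($V{\left(W,w \right)} = - \frac{\left(w - 2\right) + 1}{2} = - \frac{\left(-2 + w\right) + 1}{2} = - \frac{-1 + w}{2} = \frac{1}{2} - \frac{w}{2}$)
$v{\left(u \right)} = u + u^{2} + u \left(- \frac{9}{2} + u\right)$ ($v{\left(u \right)} = \left(u^{2} + \left(\frac{1}{2} - \frac{\left(-5 + u\right) \left(-2\right)}{2}\right) u\right) + u = \left(u^{2} + \left(\frac{1}{2} - \frac{10 - 2 u}{2}\right) u\right) + u = \left(u^{2} + \left(\frac{1}{2} + \left(-5 + u\right)\right) u\right) + u = \left(u^{2} + \left(- \frac{9}{2} + u\right) u\right) + u = \left(u^{2} + u \left(- \frac{9}{2} + u\right)\right) + u = u + u^{2} + u \left(- \frac{9}{2} + u\right)$)
$O = - \frac{130}{7}$ ($O = -3 + \frac{1}{7} \left(-109\right) = -3 - \frac{109}{7} = - \frac{130}{7} \approx -18.571$)
$\left(v{\left(-9 \right)} + 158\right) O = \left(\frac{1}{2} \left(-9\right) \left(-7 + 4 \left(-9\right)\right) + 158\right) \left(- \frac{130}{7}\right) = \left(\frac{1}{2} \left(-9\right) \left(-7 - 36\right) + 158\right) \left(- \frac{130}{7}\right) = \left(\frac{1}{2} \left(-9\right) \left(-43\right) + 158\right) \left(- \frac{130}{7}\right) = \left(\frac{387}{2} + 158\right) \left(- \frac{130}{7}\right) = \frac{703}{2} \left(- \frac{130}{7}\right) = - \frac{45695}{7}$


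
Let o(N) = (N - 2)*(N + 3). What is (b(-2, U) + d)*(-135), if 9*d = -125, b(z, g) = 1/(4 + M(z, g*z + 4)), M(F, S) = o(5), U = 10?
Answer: 52365/28 ≈ 1870.2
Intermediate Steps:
o(N) = (-2 + N)*(3 + N)
M(F, S) = 24 (M(F, S) = -6 + 5 + 5**2 = -6 + 5 + 25 = 24)
b(z, g) = 1/28 (b(z, g) = 1/(4 + 24) = 1/28)
d = -125/9 (d = (1/9)*(-125) = -125/9 ≈ -13.889)
(b(-2, U) + d)*(-135) = (1/28 - 125/9)*(-135) = -3491/252*(-135) = 52365/28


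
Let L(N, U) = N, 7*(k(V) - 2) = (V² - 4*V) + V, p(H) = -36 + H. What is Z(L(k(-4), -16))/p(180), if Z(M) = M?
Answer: 1/24 ≈ 0.041667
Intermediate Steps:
k(V) = 2 - 3*V/7 + V²/7 (k(V) = 2 + ((V² - 4*V) + V)/7 = 2 + (V² - 3*V)/7 = 2 + (-3*V/7 + V²/7) = 2 - 3*V/7 + V²/7)
Z(L(k(-4), -16))/p(180) = (2 - 3/7*(-4) + (⅐)*(-4)²)/(-36 + 180) = (2 + 12/7 + (⅐)*16)/144 = (2 + 12/7 + 16/7)*(1/144) = 6*(1/144) = 1/24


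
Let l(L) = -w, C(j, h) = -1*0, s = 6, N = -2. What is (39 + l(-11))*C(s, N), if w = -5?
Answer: 0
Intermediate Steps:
C(j, h) = 0
l(L) = 5 (l(L) = -1*(-5) = 5)
(39 + l(-11))*C(s, N) = (39 + 5)*0 = 44*0 = 0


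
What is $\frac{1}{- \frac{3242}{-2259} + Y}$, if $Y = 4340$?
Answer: $\frac{2259}{9807302} \approx 0.00023034$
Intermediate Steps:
$\frac{1}{- \frac{3242}{-2259} + Y} = \frac{1}{- \frac{3242}{-2259} + 4340} = \frac{1}{\left(-3242\right) \left(- \frac{1}{2259}\right) + 4340} = \frac{1}{\frac{3242}{2259} + 4340} = \frac{1}{\frac{9807302}{2259}} = \frac{2259}{9807302}$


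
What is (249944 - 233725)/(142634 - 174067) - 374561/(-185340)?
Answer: 8767546453/5825792220 ≈ 1.5050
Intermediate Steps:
(249944 - 233725)/(142634 - 174067) - 374561/(-185340) = 16219/(-31433) - 374561*(-1/185340) = 16219*(-1/31433) + 374561/185340 = -16219/31433 + 374561/185340 = 8767546453/5825792220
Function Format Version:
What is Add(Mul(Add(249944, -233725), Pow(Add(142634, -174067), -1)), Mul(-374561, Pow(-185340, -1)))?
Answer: Rational(8767546453, 5825792220) ≈ 1.5050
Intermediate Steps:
Add(Mul(Add(249944, -233725), Pow(Add(142634, -174067), -1)), Mul(-374561, Pow(-185340, -1))) = Add(Mul(16219, Pow(-31433, -1)), Mul(-374561, Rational(-1, 185340))) = Add(Mul(16219, Rational(-1, 31433)), Rational(374561, 185340)) = Add(Rational(-16219, 31433), Rational(374561, 185340)) = Rational(8767546453, 5825792220)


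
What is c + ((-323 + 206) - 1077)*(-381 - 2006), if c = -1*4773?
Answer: 2845305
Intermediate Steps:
c = -4773
c + ((-323 + 206) - 1077)*(-381 - 2006) = -4773 + ((-323 + 206) - 1077)*(-381 - 2006) = -4773 + (-117 - 1077)*(-2387) = -4773 - 1194*(-2387) = -4773 + 2850078 = 2845305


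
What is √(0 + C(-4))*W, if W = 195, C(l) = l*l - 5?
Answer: 195*√11 ≈ 646.74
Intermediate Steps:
C(l) = -5 + l² (C(l) = l² - 5 = -5 + l²)
√(0 + C(-4))*W = √(0 + (-5 + (-4)²))*195 = √(0 + (-5 + 16))*195 = √(0 + 11)*195 = √11*195 = 195*√11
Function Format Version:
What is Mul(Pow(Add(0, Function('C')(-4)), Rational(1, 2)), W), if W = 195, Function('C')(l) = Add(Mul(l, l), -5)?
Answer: Mul(195, Pow(11, Rational(1, 2))) ≈ 646.74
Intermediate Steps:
Function('C')(l) = Add(-5, Pow(l, 2)) (Function('C')(l) = Add(Pow(l, 2), -5) = Add(-5, Pow(l, 2)))
Mul(Pow(Add(0, Function('C')(-4)), Rational(1, 2)), W) = Mul(Pow(Add(0, Add(-5, Pow(-4, 2))), Rational(1, 2)), 195) = Mul(Pow(Add(0, Add(-5, 16)), Rational(1, 2)), 195) = Mul(Pow(Add(0, 11), Rational(1, 2)), 195) = Mul(Pow(11, Rational(1, 2)), 195) = Mul(195, Pow(11, Rational(1, 2)))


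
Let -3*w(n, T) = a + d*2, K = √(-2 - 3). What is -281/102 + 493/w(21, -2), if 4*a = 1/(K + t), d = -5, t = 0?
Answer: 4386597/30226 - 1972*I*√5/2667 ≈ 145.13 - 1.6534*I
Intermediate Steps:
K = I*√5 (K = √(-5) = I*√5 ≈ 2.2361*I)
a = -I*√5/20 (a = 1/(4*(I*√5 + 0)) = 1/(4*((I*√5))) = (-I*√5/5)/4 = -I*√5/20 ≈ -0.1118*I)
w(n, T) = 10/3 + I*√5/60 (w(n, T) = -(-I*√5/20 - 5*2)/3 = -(-I*√5/20 - 10)/3 = -(-10 - I*√5/20)/3 = 10/3 + I*√5/60)
-281/102 + 493/w(21, -2) = -281/102 + 493/(10/3 + I*√5/60)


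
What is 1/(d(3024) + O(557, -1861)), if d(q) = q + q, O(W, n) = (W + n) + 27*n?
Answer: -1/45503 ≈ -2.1977e-5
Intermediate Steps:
O(W, n) = W + 28*n
d(q) = 2*q
1/(d(3024) + O(557, -1861)) = 1/(2*3024 + (557 + 28*(-1861))) = 1/(6048 + (557 - 52108)) = 1/(6048 - 51551) = 1/(-45503) = -1/45503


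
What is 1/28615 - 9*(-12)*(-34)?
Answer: -105074279/28615 ≈ -3672.0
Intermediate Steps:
1/28615 - 9*(-12)*(-34) = 1/28615 + 108*(-34) = 1/28615 - 3672 = -105074279/28615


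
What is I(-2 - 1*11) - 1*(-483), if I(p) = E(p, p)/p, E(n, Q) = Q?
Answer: 484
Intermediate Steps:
I(p) = 1 (I(p) = p/p = 1)
I(-2 - 1*11) - 1*(-483) = 1 - 1*(-483) = 1 + 483 = 484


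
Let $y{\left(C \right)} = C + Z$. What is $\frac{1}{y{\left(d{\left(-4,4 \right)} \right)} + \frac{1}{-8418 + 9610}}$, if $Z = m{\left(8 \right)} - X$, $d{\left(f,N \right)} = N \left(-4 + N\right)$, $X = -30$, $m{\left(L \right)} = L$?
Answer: $\frac{1192}{45297} \approx 0.026315$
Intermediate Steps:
$Z = 38$ ($Z = 8 - -30 = 8 + 30 = 38$)
$y{\left(C \right)} = 38 + C$ ($y{\left(C \right)} = C + 38 = 38 + C$)
$\frac{1}{y{\left(d{\left(-4,4 \right)} \right)} + \frac{1}{-8418 + 9610}} = \frac{1}{\left(38 + 4 \left(-4 + 4\right)\right) + \frac{1}{-8418 + 9610}} = \frac{1}{\left(38 + 4 \cdot 0\right) + \frac{1}{1192}} = \frac{1}{\left(38 + 0\right) + \frac{1}{1192}} = \frac{1}{38 + \frac{1}{1192}} = \frac{1}{\frac{45297}{1192}} = \frac{1192}{45297}$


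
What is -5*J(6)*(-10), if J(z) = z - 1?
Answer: 250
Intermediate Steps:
J(z) = -1 + z
-5*J(6)*(-10) = -5*(-1 + 6)*(-10) = -5*5*(-10) = -25*(-10) = 250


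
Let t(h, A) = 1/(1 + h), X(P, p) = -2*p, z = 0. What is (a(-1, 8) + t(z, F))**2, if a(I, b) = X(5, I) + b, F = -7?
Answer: 121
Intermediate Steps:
a(I, b) = b - 2*I (a(I, b) = -2*I + b = b - 2*I)
(a(-1, 8) + t(z, F))**2 = ((8 - 2*(-1)) + 1/(1 + 0))**2 = ((8 + 2) + 1/1)**2 = (10 + 1)**2 = 11**2 = 121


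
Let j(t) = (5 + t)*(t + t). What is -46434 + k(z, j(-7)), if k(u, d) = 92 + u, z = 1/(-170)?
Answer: -7878141/170 ≈ -46342.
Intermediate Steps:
z = -1/170 ≈ -0.0058824
j(t) = 2*t*(5 + t) (j(t) = (5 + t)*(2*t) = 2*t*(5 + t))
-46434 + k(z, j(-7)) = -46434 + (92 - 1/170) = -46434 + 15639/170 = -7878141/170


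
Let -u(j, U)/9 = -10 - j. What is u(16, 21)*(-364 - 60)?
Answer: -99216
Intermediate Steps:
u(j, U) = 90 + 9*j (u(j, U) = -9*(-10 - j) = 90 + 9*j)
u(16, 21)*(-364 - 60) = (90 + 9*16)*(-364 - 60) = (90 + 144)*(-424) = 234*(-424) = -99216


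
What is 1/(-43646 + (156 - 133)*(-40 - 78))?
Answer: -1/46360 ≈ -2.1570e-5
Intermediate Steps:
1/(-43646 + (156 - 133)*(-40 - 78)) = 1/(-43646 + 23*(-118)) = 1/(-43646 - 2714) = 1/(-46360) = -1/46360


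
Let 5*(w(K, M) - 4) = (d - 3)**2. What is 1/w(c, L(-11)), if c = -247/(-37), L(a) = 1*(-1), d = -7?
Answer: 1/24 ≈ 0.041667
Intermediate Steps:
L(a) = -1
c = 247/37 (c = -247*(-1/37) = 247/37 ≈ 6.6757)
w(K, M) = 24 (w(K, M) = 4 + (-7 - 3)**2/5 = 4 + (1/5)*(-10)**2 = 4 + (1/5)*100 = 4 + 20 = 24)
1/w(c, L(-11)) = 1/24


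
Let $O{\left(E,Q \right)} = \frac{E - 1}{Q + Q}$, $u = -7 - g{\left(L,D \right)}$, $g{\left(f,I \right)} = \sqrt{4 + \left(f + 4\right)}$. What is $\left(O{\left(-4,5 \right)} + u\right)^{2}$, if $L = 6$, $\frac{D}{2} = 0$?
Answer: $\frac{281}{4} + 15 \sqrt{14} \approx 126.37$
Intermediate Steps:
$D = 0$ ($D = 2 \cdot 0 = 0$)
$g{\left(f,I \right)} = \sqrt{8 + f}$ ($g{\left(f,I \right)} = \sqrt{4 + \left(4 + f\right)} = \sqrt{8 + f}$)
$u = -7 - \sqrt{14}$ ($u = -7 - \sqrt{8 + 6} = -7 - \sqrt{14} \approx -10.742$)
$O{\left(E,Q \right)} = \frac{-1 + E}{2 Q}$
$\left(O{\left(-4,5 \right)} + u\right)^{2} = \left(\frac{-1 - 4}{2 \cdot 5} - \left(7 + \sqrt{14}\right)\right)^{2} = \left(\frac{1}{2} \cdot \frac{1}{5} \left(-5\right) - \left(7 + \sqrt{14}\right)\right)^{2} = \left(- \frac{1}{2} - \left(7 + \sqrt{14}\right)\right)^{2} = \left(- \frac{15}{2} - \sqrt{14}\right)^{2}$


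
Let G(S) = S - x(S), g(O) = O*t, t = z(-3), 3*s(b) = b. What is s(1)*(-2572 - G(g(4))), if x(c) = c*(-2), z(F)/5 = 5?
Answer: -2872/3 ≈ -957.33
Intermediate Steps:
z(F) = 25 (z(F) = 5*5 = 25)
s(b) = b/3
t = 25
g(O) = 25*O (g(O) = O*25 = 25*O)
x(c) = -2*c
G(S) = 3*S (G(S) = S - (-2)*S = S + 2*S = 3*S)
s(1)*(-2572 - G(g(4))) = ((1/3)*1)*(-2572 - 3*25*4) = (-2572 - 3*100)/3 = (-2572 - 1*300)/3 = (-2572 - 300)/3 = (1/3)*(-2872) = -2872/3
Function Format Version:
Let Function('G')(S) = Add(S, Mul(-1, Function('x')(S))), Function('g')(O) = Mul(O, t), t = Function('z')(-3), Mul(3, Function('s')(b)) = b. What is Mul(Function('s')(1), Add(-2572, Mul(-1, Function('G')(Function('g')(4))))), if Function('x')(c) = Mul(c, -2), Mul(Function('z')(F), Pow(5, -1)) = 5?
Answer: Rational(-2872, 3) ≈ -957.33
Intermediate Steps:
Function('z')(F) = 25 (Function('z')(F) = Mul(5, 5) = 25)
Function('s')(b) = Mul(Rational(1, 3), b)
t = 25
Function('g')(O) = Mul(25, O) (Function('g')(O) = Mul(O, 25) = Mul(25, O))
Function('x')(c) = Mul(-2, c)
Function('G')(S) = Mul(3, S) (Function('G')(S) = Add(S, Mul(-1, Mul(-2, S))) = Add(S, Mul(2, S)) = Mul(3, S))
Mul(Function('s')(1), Add(-2572, Mul(-1, Function('G')(Function('g')(4))))) = Mul(Mul(Rational(1, 3), 1), Add(-2572, Mul(-1, Mul(3, Mul(25, 4))))) = Mul(Rational(1, 3), Add(-2572, Mul(-1, Mul(3, 100)))) = Mul(Rational(1, 3), Add(-2572, Mul(-1, 300))) = Mul(Rational(1, 3), Add(-2572, -300)) = Mul(Rational(1, 3), -2872) = Rational(-2872, 3)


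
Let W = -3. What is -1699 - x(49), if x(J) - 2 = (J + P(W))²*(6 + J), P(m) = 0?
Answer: -133756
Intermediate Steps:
x(J) = 2 + J²*(6 + J) (x(J) = 2 + (J + 0)²*(6 + J) = 2 + J²*(6 + J))
-1699 - x(49) = -1699 - (2 + 49³ + 6*49²) = -1699 - (2 + 117649 + 6*2401) = -1699 - (2 + 117649 + 14406) = -1699 - 1*132057 = -1699 - 132057 = -133756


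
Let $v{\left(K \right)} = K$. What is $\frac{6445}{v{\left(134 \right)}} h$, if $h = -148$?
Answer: $- \frac{476930}{67} \approx -7118.4$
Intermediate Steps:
$\frac{6445}{v{\left(134 \right)}} h = \frac{6445}{134} \left(-148\right) = - \frac{476930}{67}$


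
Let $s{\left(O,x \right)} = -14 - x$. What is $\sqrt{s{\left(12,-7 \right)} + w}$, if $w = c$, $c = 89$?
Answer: $\sqrt{82} \approx 9.0554$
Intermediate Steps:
$w = 89$
$\sqrt{s{\left(12,-7 \right)} + w} = \sqrt{\left(-14 - -7\right) + 89} = \sqrt{\left(-14 + 7\right) + 89} = \sqrt{-7 + 89} = \sqrt{82}$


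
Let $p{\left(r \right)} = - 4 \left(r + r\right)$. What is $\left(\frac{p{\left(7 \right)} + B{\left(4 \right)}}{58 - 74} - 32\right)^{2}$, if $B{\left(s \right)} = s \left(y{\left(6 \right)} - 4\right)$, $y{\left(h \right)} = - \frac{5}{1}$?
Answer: $\frac{11025}{16} \approx 689.06$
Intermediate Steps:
$y{\left(h \right)} = -5$ ($y{\left(h \right)} = \left(-5\right) 1 = -5$)
$p{\left(r \right)} = - 8 r$ ($p{\left(r \right)} = - 4 \cdot 2 r = - 8 r$)
$B{\left(s \right)} = - 9 s$ ($B{\left(s \right)} = s \left(-5 - 4\right) = s \left(-9\right) = - 9 s$)
$\left(\frac{p{\left(7 \right)} + B{\left(4 \right)}}{58 - 74} - 32\right)^{2} = \left(\frac{\left(-8\right) 7 - 36}{58 - 74} - 32\right)^{2} = \left(\frac{-56 - 36}{-16} - 32\right)^{2} = \left(\left(-92\right) \left(- \frac{1}{16}\right) - 32\right)^{2} = \left(\frac{23}{4} - 32\right)^{2} = \left(- \frac{105}{4}\right)^{2} = \frac{11025}{16}$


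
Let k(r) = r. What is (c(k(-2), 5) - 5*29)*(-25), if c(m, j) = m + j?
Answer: 3550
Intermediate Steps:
c(m, j) = j + m
(c(k(-2), 5) - 5*29)*(-25) = ((5 - 2) - 5*29)*(-25) = (3 - 145)*(-25) = -142*(-25) = 3550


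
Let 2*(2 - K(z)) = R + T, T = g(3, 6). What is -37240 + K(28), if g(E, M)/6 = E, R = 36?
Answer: -37265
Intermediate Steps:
g(E, M) = 6*E
T = 18 (T = 6*3 = 18)
K(z) = -25 (K(z) = 2 - (36 + 18)/2 = 2 - ½*54 = 2 - 27 = -25)
-37240 + K(28) = -37240 - 25 = -37265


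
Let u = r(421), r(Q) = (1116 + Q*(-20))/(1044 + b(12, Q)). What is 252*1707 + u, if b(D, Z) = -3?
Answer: 447793420/1041 ≈ 4.3016e+5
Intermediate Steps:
r(Q) = 372/347 - 20*Q/1041 (r(Q) = (1116 + Q*(-20))/(1044 - 3) = (1116 - 20*Q)/1041 = (1116 - 20*Q)*(1/1041) = 372/347 - 20*Q/1041)
u = -7304/1041 (u = 372/347 - 20/1041*421 = 372/347 - 8420/1041 = -7304/1041 ≈ -7.0163)
252*1707 + u = 252*1707 - 7304/1041 = 430164 - 7304/1041 = 447793420/1041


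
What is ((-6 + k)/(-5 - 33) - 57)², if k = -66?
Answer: 1096209/361 ≈ 3036.6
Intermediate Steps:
((-6 + k)/(-5 - 33) - 57)² = ((-6 - 66)/(-5 - 33) - 57)² = (-72/(-38) - 57)² = (-72*(-1/38) - 57)² = (36/19 - 57)² = (-1047/19)² = 1096209/361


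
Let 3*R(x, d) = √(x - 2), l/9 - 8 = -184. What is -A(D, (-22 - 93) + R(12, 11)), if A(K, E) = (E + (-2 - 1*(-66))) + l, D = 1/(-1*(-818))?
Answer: 1635 - √10/3 ≈ 1633.9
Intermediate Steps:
l = -1584 (l = 72 + 9*(-184) = 72 - 1656 = -1584)
R(x, d) = √(-2 + x)/3 (R(x, d) = √(x - 2)/3 = √(-2 + x)/3)
D = 1/818 ≈ 0.0012225
A(K, E) = -1520 + E (A(K, E) = (E + (-2 - 1*(-66))) - 1584 = (E + (-2 + 66)) - 1584 = (E + 64) - 1584 = (64 + E) - 1584 = -1520 + E)
-A(D, (-22 - 93) + R(12, 11)) = -(-1520 + ((-22 - 93) + √(-2 + 12)/3)) = -(-1520 + (-115 + √10/3)) = -(-1635 + √10/3) = 1635 - √10/3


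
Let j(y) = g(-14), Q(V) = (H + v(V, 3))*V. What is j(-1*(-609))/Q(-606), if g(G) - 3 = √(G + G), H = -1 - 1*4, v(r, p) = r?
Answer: 1/123422 + I*√7/185133 ≈ 8.1023e-6 + 1.4291e-5*I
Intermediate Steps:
H = -5 (H = -1 - 4 = -5)
Q(V) = V*(-5 + V) (Q(V) = (-5 + V)*V = V*(-5 + V))
g(G) = 3 + √2*√G (g(G) = 3 + √(G + G) = 3 + √(2*G) = 3 + √2*√G)
j(y) = 3 + 2*I*√7 (j(y) = 3 + √2*√(-14) = 3 + √2*(I*√14) = 3 + 2*I*√7)
j(-1*(-609))/Q(-606) = (3 + 2*I*√7)/((-606*(-5 - 606))) = (3 + 2*I*√7)/((-606*(-611))) = (3 + 2*I*√7)/370266 = (3 + 2*I*√7)*(1/370266) = 1/123422 + I*√7/185133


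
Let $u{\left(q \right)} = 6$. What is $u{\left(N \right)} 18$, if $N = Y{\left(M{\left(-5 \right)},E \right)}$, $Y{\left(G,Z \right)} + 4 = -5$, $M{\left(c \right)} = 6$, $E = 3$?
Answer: $108$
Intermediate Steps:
$Y{\left(G,Z \right)} = -9$ ($Y{\left(G,Z \right)} = -4 - 5 = -9$)
$N = -9$
$u{\left(N \right)} 18 = 6 \cdot 18 = 108$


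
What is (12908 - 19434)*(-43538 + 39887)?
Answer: 23826426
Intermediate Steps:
(12908 - 19434)*(-43538 + 39887) = -6526*(-3651) = 23826426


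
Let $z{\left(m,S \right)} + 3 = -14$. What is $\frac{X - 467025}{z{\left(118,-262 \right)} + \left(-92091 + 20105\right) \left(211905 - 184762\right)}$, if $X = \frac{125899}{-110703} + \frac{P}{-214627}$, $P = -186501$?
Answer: $\frac{317041474861457}{1326421624652519649} \approx 0.00023902$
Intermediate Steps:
$z{\left(m,S \right)} = -17$ ($z{\left(m,S \right)} = -3 - 14 = -17$)
$X = - \frac{910729210}{3394264683}$ ($X = \frac{125899}{-110703} - \frac{186501}{-214627} = 125899 \left(- \frac{1}{110703}\right) - - \frac{26643}{30661} = - \frac{125899}{110703} + \frac{26643}{30661} = - \frac{910729210}{3394264683} \approx -0.26831$)
$\frac{X - 467025}{z{\left(118,-262 \right)} + \left(-92091 + 20105\right) \left(211905 - 184762\right)} = \frac{- \frac{910729210}{3394264683} - 467025}{-17 + \left(-92091 + 20105\right) \left(211905 - 184762\right)} = - \frac{1585207374307285}{3394264683 \left(-17 - 1953915998\right)} = - \frac{1585207374307285}{3394264683 \left(-1953916015\right)} = \left(- \frac{1585207374307285}{3394264683}\right) \left(- \frac{1}{1953916015}\right) = \frac{317041474861457}{1326421624652519649}$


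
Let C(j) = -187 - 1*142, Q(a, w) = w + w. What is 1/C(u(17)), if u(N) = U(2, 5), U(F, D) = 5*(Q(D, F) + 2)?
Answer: -1/329 ≈ -0.0030395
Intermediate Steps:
Q(a, w) = 2*w
U(F, D) = 10 + 10*F (U(F, D) = 5*(2*F + 2) = 5*(2 + 2*F) = 10 + 10*F)
u(N) = 30 (u(N) = 10 + 10*2 = 10 + 20 = 30)
C(j) = -329 (C(j) = -187 - 142 = -329)
1/C(u(17)) = 1/(-329) = -1/329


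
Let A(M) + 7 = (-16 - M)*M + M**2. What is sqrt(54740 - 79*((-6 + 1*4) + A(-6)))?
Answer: sqrt(47867) ≈ 218.79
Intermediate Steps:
A(M) = -7 + M**2 + M*(-16 - M) (A(M) = -7 + ((-16 - M)*M + M**2) = -7 + (M*(-16 - M) + M**2) = -7 + (M**2 + M*(-16 - M)) = -7 + M**2 + M*(-16 - M))
sqrt(54740 - 79*((-6 + 1*4) + A(-6))) = sqrt(54740 - 79*((-6 + 1*4) + (-7 - 16*(-6)))) = sqrt(54740 - 79*((-6 + 4) + (-7 + 96))) = sqrt(54740 - 79*(-2 + 89)) = sqrt(54740 - 79*87) = sqrt(54740 - 6873) = sqrt(47867)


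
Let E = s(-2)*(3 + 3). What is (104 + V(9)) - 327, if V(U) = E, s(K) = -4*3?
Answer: -295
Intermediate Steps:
s(K) = -12
E = -72 (E = -12*(3 + 3) = -12*6 = -72)
V(U) = -72
(104 + V(9)) - 327 = (104 - 72) - 327 = 32 - 327 = -295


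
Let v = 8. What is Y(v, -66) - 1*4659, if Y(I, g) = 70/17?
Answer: -79133/17 ≈ -4654.9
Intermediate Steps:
Y(I, g) = 70/17 (Y(I, g) = 70*(1/17) = 70/17)
Y(v, -66) - 1*4659 = 70/17 - 1*4659 = 70/17 - 4659 = -79133/17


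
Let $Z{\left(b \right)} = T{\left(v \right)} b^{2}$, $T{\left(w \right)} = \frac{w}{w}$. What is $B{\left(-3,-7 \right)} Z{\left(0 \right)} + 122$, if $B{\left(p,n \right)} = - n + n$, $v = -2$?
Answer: $122$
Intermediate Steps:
$T{\left(w \right)} = 1$
$B{\left(p,n \right)} = 0$
$Z{\left(b \right)} = b^{2}$ ($Z{\left(b \right)} = 1 b^{2} = b^{2}$)
$B{\left(-3,-7 \right)} Z{\left(0 \right)} + 122 = 0 \cdot 0^{2} + 122 = 0 \cdot 0 + 122 = 0 + 122 = 122$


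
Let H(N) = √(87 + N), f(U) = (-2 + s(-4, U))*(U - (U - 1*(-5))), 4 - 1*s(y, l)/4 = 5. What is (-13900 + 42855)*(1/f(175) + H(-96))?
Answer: 5791/6 + 86865*I ≈ 965.17 + 86865.0*I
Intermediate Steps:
s(y, l) = -4 (s(y, l) = 16 - 4*5 = 16 - 20 = -4)
f(U) = 30 (f(U) = (-2 - 4)*(U - (U - 1*(-5))) = -6*(U - (U + 5)) = -6*(U - (5 + U)) = -6*(U + (-5 - U)) = -6*(-5) = 30)
(-13900 + 42855)*(1/f(175) + H(-96)) = (-13900 + 42855)*(1/30 + √(87 - 96)) = 28955*(1/30 + √(-9)) = 28955*(1/30 + 3*I) = 5791/6 + 86865*I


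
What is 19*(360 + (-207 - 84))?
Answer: 1311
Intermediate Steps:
19*(360 + (-207 - 84)) = 19*(360 - 291) = 19*69 = 1311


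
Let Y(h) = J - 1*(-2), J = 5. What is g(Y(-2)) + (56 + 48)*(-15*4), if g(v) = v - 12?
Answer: -6245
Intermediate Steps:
Y(h) = 7 (Y(h) = 5 - 1*(-2) = 5 + 2 = 7)
g(v) = -12 + v
g(Y(-2)) + (56 + 48)*(-15*4) = (-12 + 7) + (56 + 48)*(-15*4) = -5 + 104*(-60) = -5 - 6240 = -6245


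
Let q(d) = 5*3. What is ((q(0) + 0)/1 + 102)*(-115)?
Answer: -13455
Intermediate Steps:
q(d) = 15
((q(0) + 0)/1 + 102)*(-115) = ((15 + 0)/1 + 102)*(-115) = (15*1 + 102)*(-115) = (15 + 102)*(-115) = 117*(-115) = -13455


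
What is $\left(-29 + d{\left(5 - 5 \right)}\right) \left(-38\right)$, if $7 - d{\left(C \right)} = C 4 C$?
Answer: $836$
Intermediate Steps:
$d{\left(C \right)} = 7 - 4 C^{2}$ ($d{\left(C \right)} = 7 - C 4 C = 7 - 4 C C = 7 - 4 C^{2}$)
$\left(-29 + d{\left(5 - 5 \right)}\right) \left(-38\right) = \left(-29 + \left(7 - 4 \left(5 - 5\right)^{2}\right)\right) \left(-38\right) = \left(-29 + \left(7 - 4 \cdot 0^{2}\right)\right) \left(-38\right) = \left(-29 + \left(7 - 0\right)\right) \left(-38\right) = \left(-29 + \left(7 + 0\right)\right) \left(-38\right) = \left(-29 + 7\right) \left(-38\right) = \left(-22\right) \left(-38\right) = 836$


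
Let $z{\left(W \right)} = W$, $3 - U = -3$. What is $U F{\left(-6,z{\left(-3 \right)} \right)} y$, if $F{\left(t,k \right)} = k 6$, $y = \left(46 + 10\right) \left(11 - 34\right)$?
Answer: $139104$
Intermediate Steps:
$U = 6$ ($U = 3 - -3 = 3 + 3 = 6$)
$y = -1288$ ($y = 56 \left(-23\right) = -1288$)
$F{\left(t,k \right)} = 6 k$
$U F{\left(-6,z{\left(-3 \right)} \right)} y = 6 \cdot 6 \left(-3\right) \left(-1288\right) = 6 \left(-18\right) \left(-1288\right) = \left(-108\right) \left(-1288\right) = 139104$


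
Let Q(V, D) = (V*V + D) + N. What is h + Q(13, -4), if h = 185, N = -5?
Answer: 345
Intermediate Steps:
Q(V, D) = -5 + D + V² (Q(V, D) = (V*V + D) - 5 = (V² + D) - 5 = (D + V²) - 5 = -5 + D + V²)
h + Q(13, -4) = 185 + (-5 - 4 + 13²) = 185 + (-5 - 4 + 169) = 185 + 160 = 345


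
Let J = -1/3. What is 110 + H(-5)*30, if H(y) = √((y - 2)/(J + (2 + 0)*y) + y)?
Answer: 110 + 30*I*√4154/31 ≈ 110.0 + 62.372*I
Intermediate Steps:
J = -⅓ (J = -1*⅓ = -⅓ ≈ -0.33333)
H(y) = √(y + (-2 + y)/(-⅓ + 2*y)) (H(y) = √((y - 2)/(-⅓ + (2 + 0)*y) + y) = √((-2 + y)/(-⅓ + 2*y) + y) = √(y + (-2 + y)/(-⅓ + 2*y)))
110 + H(-5)*30 = 110 + √((-6 + 3*(-5) - 5*(-1 + 6*(-5)))/(-1 + 6*(-5)))*30 = 110 + √((-6 - 15 - 5*(-1 - 30))/(-1 - 30))*30 = 110 + √((-6 - 15 - 5*(-31))/(-31))*30 = 110 + √(-(-6 - 15 + 155)/31)*30 = 110 + √(-1/31*134)*30 = 110 + √(-134/31)*30 = 110 + (I*√4154/31)*30 = 110 + 30*I*√4154/31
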